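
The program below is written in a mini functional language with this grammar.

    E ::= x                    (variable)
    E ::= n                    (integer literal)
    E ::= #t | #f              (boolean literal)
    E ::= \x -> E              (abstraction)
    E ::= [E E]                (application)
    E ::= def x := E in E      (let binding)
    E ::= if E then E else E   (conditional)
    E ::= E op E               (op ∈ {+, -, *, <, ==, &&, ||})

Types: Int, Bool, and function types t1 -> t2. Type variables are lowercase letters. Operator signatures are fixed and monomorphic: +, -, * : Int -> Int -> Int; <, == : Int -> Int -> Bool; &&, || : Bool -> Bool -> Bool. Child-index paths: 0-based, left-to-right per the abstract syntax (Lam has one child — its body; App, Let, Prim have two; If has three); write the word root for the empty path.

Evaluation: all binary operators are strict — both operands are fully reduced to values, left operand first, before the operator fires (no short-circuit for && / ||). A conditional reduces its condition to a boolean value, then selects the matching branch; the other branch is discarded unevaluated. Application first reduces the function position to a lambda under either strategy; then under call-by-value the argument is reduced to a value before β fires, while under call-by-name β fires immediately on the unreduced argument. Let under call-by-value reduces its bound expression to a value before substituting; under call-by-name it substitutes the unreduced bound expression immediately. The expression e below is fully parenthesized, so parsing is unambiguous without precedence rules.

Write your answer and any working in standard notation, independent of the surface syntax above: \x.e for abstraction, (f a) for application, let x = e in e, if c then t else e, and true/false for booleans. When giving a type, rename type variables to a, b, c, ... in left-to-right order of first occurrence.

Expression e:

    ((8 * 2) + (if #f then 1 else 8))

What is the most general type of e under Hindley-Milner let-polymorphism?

Trace:
  unify Int ~ Int
  unify Int ~ Int
  unify Int ~ Int
  unify Bool ~ Bool
  unify Int ~ Int
  unify Int ~ Int

Answer: Int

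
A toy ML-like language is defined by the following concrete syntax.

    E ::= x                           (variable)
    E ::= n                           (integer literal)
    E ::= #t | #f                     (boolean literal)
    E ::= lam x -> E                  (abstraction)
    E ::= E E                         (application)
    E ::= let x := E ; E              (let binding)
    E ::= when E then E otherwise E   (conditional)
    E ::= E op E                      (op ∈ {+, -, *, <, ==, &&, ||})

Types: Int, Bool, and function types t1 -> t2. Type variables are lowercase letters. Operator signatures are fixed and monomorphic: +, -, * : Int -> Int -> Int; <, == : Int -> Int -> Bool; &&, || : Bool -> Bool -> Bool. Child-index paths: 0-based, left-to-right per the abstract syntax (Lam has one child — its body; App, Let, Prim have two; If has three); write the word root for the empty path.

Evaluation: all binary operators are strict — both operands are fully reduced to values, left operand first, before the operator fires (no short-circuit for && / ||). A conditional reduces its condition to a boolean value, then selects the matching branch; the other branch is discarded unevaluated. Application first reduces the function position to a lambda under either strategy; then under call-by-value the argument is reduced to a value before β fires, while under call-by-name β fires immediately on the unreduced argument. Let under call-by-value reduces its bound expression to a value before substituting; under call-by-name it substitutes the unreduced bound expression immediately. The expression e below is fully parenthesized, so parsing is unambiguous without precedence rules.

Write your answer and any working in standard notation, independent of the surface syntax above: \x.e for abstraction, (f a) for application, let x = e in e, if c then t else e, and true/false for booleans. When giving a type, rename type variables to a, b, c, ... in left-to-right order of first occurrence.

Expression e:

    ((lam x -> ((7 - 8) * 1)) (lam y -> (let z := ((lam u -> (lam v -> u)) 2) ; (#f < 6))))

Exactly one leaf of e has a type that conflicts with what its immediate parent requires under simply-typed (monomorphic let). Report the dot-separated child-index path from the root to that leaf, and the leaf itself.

Working:
  unify Int ~ Int
  unify Int ~ Int
  unify Int ~ Int
  unify Int ~ Int
\x._ : a -> Int
u : c
\v._ : d -> c
\u._ : c -> d -> c
  unify c -> d -> c ~ Int -> e
  unify c ~ Int
  unify d -> Int ~ e
_ _ : d -> Int
let z : d -> Int
  unify Bool ~ Int
  FAIL: mismatch Bool ~ Int

Answer: 1.0.1.0 : false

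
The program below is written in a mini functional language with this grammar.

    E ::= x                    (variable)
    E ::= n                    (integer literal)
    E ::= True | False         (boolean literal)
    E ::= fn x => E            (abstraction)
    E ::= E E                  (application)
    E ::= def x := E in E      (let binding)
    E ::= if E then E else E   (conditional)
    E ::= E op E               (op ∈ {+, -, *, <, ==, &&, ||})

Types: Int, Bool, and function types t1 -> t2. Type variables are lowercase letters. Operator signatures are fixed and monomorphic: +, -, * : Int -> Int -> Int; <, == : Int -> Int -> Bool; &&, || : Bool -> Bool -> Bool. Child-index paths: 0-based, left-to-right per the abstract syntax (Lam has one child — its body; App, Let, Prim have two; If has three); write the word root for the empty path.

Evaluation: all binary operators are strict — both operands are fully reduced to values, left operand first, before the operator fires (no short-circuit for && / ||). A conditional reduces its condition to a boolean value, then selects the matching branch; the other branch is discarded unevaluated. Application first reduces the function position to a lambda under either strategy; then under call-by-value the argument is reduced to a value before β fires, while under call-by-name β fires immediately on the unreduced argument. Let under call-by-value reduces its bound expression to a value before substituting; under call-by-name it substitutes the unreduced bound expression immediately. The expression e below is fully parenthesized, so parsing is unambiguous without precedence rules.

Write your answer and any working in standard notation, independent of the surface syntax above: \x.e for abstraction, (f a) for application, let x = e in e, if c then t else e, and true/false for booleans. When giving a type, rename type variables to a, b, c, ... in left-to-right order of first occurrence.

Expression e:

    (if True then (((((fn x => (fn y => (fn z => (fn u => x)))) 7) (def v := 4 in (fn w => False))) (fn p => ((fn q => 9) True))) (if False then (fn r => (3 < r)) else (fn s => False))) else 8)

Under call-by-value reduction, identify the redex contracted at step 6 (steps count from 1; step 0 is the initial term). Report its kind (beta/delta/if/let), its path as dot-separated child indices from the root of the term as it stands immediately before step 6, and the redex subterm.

Answer: if at 1 : (if false then (\r.(3 < r)) else (\s.false))

Working:
step 0: (if true then (((((\x.(\y.(\z.(\u.x)))) 7) (let v = 4 in (\w.false))) (\p.((\q.9) true))) (if false then (\r.(3 < r)) else (\s.false))) else 8)
step 1: [if@root] (((((\x.(\y.(\z.(\u.x)))) 7) (let v = 4 in (\w.false))) (\p.((\q.9) true))) (if false then (\r.(3 < r)) else (\s.false)))
step 2: [beta@0.0.0] ((((\y.(\z.(\u.7))) (let v = 4 in (\w.false))) (\p.((\q.9) true))) (if false then (\r.(3 < r)) else (\s.false)))
step 3: [let@0.0.1] ((((\y.(\z.(\u.7))) (\w.false)) (\p.((\q.9) true))) (if false then (\r.(3 < r)) else (\s.false)))
step 4: [beta@0.0] (((\z.(\u.7)) (\p.((\q.9) true))) (if false then (\r.(3 < r)) else (\s.false)))
step 5: [beta@0] ((\u.7) (if false then (\r.(3 < r)) else (\s.false)))
step 6: [if@1] ((\u.7) (\s.false))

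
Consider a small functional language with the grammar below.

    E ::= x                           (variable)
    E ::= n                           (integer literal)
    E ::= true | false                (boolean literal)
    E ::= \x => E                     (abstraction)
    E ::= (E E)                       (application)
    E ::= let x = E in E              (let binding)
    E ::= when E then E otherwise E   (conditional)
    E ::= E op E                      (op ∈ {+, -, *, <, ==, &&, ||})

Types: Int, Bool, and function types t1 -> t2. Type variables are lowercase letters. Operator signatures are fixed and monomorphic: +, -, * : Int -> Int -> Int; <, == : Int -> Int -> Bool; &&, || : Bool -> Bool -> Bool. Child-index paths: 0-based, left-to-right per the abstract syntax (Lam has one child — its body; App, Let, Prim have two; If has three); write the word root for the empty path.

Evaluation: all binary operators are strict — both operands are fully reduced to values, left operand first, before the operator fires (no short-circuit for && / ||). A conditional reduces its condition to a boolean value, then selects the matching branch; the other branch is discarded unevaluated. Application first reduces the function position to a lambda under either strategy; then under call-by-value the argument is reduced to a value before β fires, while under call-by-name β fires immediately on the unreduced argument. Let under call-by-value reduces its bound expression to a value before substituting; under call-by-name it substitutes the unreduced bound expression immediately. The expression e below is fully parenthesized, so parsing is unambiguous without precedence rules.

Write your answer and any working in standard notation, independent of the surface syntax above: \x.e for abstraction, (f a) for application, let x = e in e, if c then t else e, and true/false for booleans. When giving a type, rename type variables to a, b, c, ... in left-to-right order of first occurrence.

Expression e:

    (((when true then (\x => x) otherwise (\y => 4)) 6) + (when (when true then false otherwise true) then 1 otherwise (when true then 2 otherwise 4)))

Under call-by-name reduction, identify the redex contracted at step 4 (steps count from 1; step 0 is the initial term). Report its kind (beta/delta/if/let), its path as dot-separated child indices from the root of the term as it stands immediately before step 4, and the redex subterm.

Derivation:
step 0: (((if true then (\x.x) else (\y.4)) 6) + (if (if true then false else true) then 1 else (if true then 2 else 4)))
step 1: [if@0.0] (((\x.x) 6) + (if (if true then false else true) then 1 else (if true then 2 else 4)))
step 2: [beta@0] (6 + (if (if true then false else true) then 1 else (if true then 2 else 4)))
step 3: [if@1.0] (6 + (if false then 1 else (if true then 2 else 4)))
step 4: [if@1] (6 + (if true then 2 else 4))

Answer: if at 1 : (if false then 1 else (if true then 2 else 4))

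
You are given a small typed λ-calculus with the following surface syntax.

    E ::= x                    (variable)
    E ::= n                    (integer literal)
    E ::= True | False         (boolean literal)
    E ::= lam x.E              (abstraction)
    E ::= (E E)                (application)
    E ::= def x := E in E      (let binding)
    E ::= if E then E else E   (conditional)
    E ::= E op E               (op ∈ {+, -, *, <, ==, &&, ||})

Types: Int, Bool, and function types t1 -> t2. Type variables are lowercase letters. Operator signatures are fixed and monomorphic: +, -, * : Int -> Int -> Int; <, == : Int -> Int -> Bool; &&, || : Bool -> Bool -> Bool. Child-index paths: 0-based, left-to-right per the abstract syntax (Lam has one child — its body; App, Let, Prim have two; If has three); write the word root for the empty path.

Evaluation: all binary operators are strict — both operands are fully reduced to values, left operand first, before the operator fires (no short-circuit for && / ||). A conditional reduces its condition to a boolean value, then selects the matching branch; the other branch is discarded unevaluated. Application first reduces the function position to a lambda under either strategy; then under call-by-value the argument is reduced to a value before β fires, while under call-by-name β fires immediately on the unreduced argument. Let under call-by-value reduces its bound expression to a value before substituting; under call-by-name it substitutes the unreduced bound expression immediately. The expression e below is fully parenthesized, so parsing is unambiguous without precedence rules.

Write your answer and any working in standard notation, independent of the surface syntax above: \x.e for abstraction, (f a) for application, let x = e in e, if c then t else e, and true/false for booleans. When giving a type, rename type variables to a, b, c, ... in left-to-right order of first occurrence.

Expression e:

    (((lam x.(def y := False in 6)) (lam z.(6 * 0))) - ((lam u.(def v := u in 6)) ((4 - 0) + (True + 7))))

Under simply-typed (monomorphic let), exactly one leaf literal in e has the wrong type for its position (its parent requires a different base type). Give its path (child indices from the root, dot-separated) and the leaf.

Derivation:
let y : Bool
\x._ : a -> Int
  unify Int ~ Int
  unify Int ~ Int
\z._ : b -> Int
  unify a -> Int ~ (b -> Int) -> c
  unify a ~ b -> Int
  unify Int ~ c
_ _ : Int
  unify Int ~ Int
u : d
let v : d
\u._ : d -> Int
  unify Int ~ Int
  unify Int ~ Int
  unify Int ~ Int
  unify Bool ~ Int
  FAIL: mismatch Bool ~ Int

Answer: 1.1.1.0 : true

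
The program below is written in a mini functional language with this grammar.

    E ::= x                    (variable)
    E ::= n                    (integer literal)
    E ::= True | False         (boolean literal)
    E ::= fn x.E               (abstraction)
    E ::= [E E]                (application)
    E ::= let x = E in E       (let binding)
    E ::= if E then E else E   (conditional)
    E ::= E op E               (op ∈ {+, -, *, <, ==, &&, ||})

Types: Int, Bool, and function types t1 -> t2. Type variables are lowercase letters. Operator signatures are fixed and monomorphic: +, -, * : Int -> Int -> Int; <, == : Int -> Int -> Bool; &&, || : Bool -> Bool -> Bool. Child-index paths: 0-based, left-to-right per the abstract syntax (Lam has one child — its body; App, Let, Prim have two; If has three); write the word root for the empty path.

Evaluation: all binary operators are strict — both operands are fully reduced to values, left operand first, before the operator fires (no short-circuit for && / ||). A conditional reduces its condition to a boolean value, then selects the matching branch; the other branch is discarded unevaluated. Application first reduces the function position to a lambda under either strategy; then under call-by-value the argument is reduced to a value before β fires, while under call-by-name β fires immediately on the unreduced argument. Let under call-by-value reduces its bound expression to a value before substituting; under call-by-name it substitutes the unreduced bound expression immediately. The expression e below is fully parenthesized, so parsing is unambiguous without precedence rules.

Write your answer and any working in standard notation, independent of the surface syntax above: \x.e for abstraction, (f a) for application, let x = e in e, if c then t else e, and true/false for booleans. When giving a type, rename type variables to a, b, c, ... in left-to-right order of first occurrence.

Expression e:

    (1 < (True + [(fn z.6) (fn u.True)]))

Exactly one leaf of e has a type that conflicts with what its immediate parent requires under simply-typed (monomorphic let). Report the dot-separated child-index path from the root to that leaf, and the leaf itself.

Answer: 1.0 : true

Derivation:
  unify Int ~ Int
  unify Bool ~ Int
  FAIL: mismatch Bool ~ Int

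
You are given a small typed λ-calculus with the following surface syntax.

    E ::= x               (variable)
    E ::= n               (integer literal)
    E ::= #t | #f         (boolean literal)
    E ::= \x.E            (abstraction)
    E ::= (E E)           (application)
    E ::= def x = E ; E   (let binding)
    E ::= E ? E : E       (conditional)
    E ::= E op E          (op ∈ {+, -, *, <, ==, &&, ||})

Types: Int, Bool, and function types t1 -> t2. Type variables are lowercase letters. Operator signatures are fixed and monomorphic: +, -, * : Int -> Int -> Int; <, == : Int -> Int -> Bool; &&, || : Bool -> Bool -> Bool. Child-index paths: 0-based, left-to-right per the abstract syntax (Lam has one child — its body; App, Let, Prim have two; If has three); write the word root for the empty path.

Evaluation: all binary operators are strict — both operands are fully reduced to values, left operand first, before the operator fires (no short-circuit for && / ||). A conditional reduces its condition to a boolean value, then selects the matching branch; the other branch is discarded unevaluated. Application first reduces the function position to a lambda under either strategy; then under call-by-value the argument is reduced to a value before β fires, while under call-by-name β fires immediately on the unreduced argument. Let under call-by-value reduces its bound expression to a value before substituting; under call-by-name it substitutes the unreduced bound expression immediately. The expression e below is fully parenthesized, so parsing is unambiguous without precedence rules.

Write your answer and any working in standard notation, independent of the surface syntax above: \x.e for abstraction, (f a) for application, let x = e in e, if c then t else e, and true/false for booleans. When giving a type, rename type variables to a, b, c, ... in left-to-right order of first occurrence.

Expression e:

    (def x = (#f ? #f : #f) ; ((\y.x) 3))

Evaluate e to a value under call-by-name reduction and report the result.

Derivation:
step 0: (let x = (if false then false else false) in ((\y.x) 3))
step 1: [let@root] ((\y.(if false then false else false)) 3)
step 2: [beta@root] (if false then false else false)
step 3: [if@root] false

Answer: false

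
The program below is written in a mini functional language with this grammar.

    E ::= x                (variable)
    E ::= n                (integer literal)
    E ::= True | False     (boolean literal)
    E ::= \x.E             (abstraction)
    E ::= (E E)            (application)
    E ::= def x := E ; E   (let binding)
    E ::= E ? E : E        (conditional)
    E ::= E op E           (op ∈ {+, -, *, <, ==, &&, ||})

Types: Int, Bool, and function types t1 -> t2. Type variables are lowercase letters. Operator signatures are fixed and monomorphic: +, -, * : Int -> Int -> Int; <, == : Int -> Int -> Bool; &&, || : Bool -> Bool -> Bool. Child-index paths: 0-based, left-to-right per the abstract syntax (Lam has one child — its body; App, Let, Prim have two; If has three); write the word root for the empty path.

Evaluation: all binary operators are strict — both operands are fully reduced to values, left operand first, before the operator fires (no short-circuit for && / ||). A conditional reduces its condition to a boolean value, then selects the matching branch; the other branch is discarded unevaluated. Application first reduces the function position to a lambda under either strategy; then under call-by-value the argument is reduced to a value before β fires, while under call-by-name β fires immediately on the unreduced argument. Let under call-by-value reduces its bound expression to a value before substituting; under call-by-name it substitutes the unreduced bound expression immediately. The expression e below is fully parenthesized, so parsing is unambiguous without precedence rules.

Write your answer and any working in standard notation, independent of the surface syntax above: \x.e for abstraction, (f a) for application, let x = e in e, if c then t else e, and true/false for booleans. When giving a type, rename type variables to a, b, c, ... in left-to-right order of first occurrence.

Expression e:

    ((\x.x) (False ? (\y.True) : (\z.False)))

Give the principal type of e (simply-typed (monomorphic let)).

Answer: a -> Bool

Derivation:
x : a
\x._ : a -> a
  unify Bool ~ Bool
\y._ : b -> Bool
\z._ : c -> Bool
  unify b -> Bool ~ c -> Bool
  unify b ~ c
  unify Bool ~ Bool
  unify a -> a ~ (c -> Bool) -> d
  unify a ~ c -> Bool
  unify c -> Bool ~ d
_ _ : c -> Bool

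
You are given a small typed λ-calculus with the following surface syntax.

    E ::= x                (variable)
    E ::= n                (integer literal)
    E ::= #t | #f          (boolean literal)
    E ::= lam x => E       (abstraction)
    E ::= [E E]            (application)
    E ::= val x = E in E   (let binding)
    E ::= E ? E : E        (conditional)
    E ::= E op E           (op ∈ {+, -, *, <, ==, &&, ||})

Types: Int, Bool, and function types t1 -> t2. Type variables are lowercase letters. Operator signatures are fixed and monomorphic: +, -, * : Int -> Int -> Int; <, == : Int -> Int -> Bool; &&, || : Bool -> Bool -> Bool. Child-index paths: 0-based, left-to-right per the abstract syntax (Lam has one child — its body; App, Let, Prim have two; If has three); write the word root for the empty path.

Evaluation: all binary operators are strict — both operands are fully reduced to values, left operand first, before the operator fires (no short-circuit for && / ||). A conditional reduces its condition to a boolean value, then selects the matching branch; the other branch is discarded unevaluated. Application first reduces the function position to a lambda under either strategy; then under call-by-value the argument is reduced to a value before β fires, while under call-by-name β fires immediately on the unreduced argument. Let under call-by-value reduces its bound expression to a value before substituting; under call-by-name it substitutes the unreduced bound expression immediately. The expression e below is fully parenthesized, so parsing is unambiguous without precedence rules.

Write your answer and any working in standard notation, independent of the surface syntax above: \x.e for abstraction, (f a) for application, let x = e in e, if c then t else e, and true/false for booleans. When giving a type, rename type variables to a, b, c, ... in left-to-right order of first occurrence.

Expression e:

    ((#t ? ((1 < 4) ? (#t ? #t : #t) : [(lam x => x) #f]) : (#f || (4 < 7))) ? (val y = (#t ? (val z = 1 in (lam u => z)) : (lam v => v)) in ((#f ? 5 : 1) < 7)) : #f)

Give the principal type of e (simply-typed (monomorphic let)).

Answer: Bool

Derivation:
  unify Bool ~ Bool
  unify Int ~ Int
  unify Int ~ Int
  unify Bool ~ Bool
  unify Bool ~ Bool
  unify Bool ~ Bool
x : a
\x._ : a -> a
  unify a -> a ~ Bool -> b
  unify a ~ Bool
  unify Bool ~ b
_ _ : Bool
  unify Bool ~ Bool
  unify Bool ~ Bool
  unify Int ~ Int
  unify Int ~ Int
  unify Bool ~ Bool
  unify Bool ~ Bool
  unify Bool ~ Bool
  unify Bool ~ Bool
let z : Int
z : Int
\u._ : c -> Int
v : d
\v._ : d -> d
  unify c -> Int ~ d -> d
  unify c ~ d
  unify Int ~ d
let y : Int -> Int
  unify Bool ~ Bool
  unify Int ~ Int
  unify Int ~ Int
  unify Int ~ Int
  unify Bool ~ Bool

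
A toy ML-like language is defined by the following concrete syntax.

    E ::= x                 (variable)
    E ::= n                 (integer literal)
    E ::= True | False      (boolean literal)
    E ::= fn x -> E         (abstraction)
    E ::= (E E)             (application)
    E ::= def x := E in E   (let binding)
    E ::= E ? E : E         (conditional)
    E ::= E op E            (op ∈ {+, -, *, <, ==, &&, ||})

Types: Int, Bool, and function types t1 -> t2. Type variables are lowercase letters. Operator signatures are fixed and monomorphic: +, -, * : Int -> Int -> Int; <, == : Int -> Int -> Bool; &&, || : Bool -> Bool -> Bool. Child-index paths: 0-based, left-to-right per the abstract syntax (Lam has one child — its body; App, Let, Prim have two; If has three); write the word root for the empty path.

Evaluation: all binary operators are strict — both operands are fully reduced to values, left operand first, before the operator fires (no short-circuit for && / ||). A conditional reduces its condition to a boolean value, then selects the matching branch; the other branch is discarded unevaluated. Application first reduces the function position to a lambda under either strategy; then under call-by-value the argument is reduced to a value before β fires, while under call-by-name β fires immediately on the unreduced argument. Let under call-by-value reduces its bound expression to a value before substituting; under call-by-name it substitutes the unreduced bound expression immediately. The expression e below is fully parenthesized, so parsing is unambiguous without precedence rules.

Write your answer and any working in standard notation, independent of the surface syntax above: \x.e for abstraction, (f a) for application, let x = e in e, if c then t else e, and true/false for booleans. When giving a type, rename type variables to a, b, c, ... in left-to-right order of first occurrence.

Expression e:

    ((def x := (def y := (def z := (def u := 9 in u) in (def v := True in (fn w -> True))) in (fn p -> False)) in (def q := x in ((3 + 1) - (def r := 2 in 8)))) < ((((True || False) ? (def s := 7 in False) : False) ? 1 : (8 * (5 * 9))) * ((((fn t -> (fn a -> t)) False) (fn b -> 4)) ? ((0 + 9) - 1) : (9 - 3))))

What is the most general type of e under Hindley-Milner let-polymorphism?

Answer: Bool

Working:
let u : Int
u : Int
let z : Int
let v : Bool
\w._ : a -> Bool
let y : forall. a -> Bool
\p._ : b -> Bool
let x : forall. b -> Bool
x : c -> Bool
let q : forall. c -> Bool
  unify Int ~ Int
  unify Int ~ Int
  unify Int ~ Int
let r : Int
  unify Int ~ Int
  unify Int ~ Int
  unify Bool ~ Bool
  unify Bool ~ Bool
  unify Bool ~ Bool
let s : Int
  unify Bool ~ Bool
  unify Bool ~ Bool
  unify Int ~ Int
  unify Int ~ Int
  unify Int ~ Int
  unify Int ~ Int
  unify Int ~ Int
  unify Int ~ Int
t : d
\a._ : e -> d
\t._ : d -> e -> d
  unify d -> e -> d ~ Bool -> f
  unify d ~ Bool
  unify e -> Bool ~ f
_ _ : e -> Bool
\b._ : g -> Int
  unify e -> Bool ~ (g -> Int) -> h
  unify e ~ g -> Int
  unify Bool ~ h
_ _ : Bool
  unify Bool ~ Bool
  unify Int ~ Int
  unify Int ~ Int
  unify Int ~ Int
  unify Int ~ Int
  unify Int ~ Int
  unify Int ~ Int
  unify Int ~ Int
  unify Int ~ Int
  unify Int ~ Int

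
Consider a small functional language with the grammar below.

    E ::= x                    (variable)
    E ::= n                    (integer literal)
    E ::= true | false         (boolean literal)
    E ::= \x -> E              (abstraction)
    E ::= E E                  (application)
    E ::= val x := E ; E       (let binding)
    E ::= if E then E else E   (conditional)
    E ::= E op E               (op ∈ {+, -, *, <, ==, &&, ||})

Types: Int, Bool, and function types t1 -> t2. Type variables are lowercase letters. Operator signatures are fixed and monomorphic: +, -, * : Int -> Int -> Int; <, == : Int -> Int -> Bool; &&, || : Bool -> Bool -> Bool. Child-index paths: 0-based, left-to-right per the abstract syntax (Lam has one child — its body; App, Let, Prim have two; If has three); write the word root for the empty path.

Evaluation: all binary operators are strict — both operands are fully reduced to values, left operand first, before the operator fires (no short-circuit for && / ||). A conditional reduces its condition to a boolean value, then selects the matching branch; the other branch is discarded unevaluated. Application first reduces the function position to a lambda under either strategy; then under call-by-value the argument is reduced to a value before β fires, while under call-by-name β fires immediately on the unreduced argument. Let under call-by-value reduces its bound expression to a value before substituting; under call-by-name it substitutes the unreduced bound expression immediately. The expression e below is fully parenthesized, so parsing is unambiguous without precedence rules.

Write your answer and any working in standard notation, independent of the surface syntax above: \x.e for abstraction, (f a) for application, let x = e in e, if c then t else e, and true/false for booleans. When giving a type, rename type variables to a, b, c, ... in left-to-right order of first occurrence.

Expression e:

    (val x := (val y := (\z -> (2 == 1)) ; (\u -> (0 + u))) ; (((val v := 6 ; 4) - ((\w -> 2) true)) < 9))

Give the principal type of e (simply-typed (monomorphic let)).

Answer: Bool

Working:
  unify Int ~ Int
  unify Int ~ Int
\z._ : a -> Bool
let y : a -> Bool
  unify Int ~ Int
u : b
  unify b ~ Int
\u._ : Int -> Int
let x : Int -> Int
let v : Int
  unify Int ~ Int
\w._ : c -> Int
  unify c -> Int ~ Bool -> d
  unify c ~ Bool
  unify Int ~ d
_ _ : Int
  unify Int ~ Int
  unify Int ~ Int
  unify Int ~ Int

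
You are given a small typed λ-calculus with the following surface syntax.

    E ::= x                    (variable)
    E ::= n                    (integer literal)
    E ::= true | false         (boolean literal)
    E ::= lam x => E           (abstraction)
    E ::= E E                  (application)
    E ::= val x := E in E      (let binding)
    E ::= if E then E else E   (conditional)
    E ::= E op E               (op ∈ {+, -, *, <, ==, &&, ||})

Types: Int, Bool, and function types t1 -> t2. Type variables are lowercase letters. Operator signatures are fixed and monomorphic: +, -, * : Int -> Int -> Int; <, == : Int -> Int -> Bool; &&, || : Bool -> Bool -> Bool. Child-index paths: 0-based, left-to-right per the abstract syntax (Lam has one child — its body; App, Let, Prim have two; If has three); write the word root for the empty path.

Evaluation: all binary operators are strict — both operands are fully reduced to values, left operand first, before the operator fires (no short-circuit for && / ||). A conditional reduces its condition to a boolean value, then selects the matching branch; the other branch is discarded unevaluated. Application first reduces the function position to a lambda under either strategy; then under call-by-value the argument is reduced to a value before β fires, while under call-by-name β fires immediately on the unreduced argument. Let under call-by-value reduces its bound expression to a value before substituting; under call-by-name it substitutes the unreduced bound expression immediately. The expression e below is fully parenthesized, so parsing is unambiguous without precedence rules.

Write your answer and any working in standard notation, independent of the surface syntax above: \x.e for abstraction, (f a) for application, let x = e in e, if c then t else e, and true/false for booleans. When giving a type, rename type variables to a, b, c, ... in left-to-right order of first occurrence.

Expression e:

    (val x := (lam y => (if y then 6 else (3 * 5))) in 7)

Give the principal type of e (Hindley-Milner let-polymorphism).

Working:
y : a
  unify a ~ Bool
  unify Int ~ Int
  unify Int ~ Int
  unify Int ~ Int
\y._ : Bool -> Int
let x : Bool -> Int

Answer: Int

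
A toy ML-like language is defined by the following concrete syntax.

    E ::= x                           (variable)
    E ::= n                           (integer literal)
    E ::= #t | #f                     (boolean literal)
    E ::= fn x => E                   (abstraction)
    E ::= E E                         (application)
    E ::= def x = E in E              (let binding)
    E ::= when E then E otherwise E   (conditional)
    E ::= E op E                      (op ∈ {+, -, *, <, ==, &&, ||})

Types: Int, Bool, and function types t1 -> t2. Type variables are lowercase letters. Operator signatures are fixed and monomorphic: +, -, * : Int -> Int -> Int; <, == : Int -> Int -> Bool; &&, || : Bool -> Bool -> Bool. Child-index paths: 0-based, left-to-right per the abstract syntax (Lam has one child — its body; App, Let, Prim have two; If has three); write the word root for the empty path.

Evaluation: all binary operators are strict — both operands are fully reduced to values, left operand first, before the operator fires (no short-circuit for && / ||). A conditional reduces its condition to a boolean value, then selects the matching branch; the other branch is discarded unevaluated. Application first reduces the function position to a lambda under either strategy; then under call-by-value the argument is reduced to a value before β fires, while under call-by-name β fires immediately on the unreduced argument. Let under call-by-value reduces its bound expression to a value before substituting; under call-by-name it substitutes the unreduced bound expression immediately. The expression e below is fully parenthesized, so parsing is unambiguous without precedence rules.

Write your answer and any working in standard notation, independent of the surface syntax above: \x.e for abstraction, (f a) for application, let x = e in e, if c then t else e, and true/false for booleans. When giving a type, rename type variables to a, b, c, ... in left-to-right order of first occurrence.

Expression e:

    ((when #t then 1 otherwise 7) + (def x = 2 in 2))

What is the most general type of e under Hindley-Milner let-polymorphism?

Working:
  unify Bool ~ Bool
  unify Int ~ Int
  unify Int ~ Int
let x : Int
  unify Int ~ Int

Answer: Int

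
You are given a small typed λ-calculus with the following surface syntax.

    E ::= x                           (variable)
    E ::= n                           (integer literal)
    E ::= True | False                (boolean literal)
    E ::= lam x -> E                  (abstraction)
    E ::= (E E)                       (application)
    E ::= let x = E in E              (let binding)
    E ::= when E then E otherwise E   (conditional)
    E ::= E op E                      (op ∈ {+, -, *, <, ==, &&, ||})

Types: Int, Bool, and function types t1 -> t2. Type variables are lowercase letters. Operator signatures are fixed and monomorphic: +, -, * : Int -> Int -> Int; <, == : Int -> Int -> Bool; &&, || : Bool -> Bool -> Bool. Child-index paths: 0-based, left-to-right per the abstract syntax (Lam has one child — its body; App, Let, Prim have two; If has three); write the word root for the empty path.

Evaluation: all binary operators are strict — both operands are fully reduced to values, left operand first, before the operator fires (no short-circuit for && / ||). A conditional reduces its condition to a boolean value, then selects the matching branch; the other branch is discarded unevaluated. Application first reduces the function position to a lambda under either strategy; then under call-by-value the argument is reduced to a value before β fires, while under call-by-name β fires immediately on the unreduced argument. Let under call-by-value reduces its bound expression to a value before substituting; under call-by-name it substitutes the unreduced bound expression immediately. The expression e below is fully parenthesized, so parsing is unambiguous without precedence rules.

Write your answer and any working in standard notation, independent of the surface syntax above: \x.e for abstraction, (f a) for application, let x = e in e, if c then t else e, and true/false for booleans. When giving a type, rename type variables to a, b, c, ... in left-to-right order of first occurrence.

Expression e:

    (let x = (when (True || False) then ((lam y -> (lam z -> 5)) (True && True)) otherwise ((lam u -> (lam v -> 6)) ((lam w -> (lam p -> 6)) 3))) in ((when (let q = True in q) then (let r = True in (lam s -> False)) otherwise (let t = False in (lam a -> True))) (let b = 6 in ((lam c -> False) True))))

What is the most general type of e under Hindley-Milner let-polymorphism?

Trace:
  unify Bool ~ Bool
  unify Bool ~ Bool
  unify Bool ~ Bool
\z._ : b -> Int
\y._ : a -> b -> Int
  unify Bool ~ Bool
  unify Bool ~ Bool
  unify a -> b -> Int ~ Bool -> c
  unify a ~ Bool
  unify b -> Int ~ c
_ _ : b -> Int
\v._ : e -> Int
\u._ : d -> e -> Int
\p._ : g -> Int
\w._ : f -> g -> Int
  unify f -> g -> Int ~ Int -> h
  unify f ~ Int
  unify g -> Int ~ h
_ _ : g -> Int
  unify d -> e -> Int ~ (g -> Int) -> i
  unify d ~ g -> Int
  unify e -> Int ~ i
_ _ : e -> Int
  unify b -> Int ~ e -> Int
  unify b ~ e
  unify Int ~ Int
let x : forall. e -> Int
let q : Bool
q : Bool
  unify Bool ~ Bool
let r : Bool
\s._ : j -> Bool
let t : Bool
\a._ : k -> Bool
  unify j -> Bool ~ k -> Bool
  unify j ~ k
  unify Bool ~ Bool
let b : Int
\c._ : l -> Bool
  unify l -> Bool ~ Bool -> m
  unify l ~ Bool
  unify Bool ~ m
_ _ : Bool
  unify k -> Bool ~ Bool -> n
  unify k ~ Bool
  unify Bool ~ n
_ _ : Bool

Answer: Bool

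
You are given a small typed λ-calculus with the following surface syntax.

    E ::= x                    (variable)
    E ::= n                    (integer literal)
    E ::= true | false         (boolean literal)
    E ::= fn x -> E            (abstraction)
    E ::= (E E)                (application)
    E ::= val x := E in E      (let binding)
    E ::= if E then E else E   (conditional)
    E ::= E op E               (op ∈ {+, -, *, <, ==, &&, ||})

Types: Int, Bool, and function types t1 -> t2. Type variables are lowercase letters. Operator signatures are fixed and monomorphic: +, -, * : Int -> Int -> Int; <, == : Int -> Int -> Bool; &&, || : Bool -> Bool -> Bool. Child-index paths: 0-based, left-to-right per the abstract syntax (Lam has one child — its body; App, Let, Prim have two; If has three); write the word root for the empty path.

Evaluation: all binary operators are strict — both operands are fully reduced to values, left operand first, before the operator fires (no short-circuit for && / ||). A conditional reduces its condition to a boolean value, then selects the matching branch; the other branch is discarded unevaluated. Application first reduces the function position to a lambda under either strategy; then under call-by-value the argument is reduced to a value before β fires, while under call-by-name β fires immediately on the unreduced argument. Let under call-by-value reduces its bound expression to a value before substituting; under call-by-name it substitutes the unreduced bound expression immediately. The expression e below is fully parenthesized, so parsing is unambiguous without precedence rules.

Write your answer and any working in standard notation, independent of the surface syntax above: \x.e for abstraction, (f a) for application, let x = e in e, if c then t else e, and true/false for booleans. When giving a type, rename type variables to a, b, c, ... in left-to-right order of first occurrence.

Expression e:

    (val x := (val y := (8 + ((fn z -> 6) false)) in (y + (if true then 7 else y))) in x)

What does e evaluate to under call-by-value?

Answer: 21

Derivation:
step 0: (let x = (let y = (8 + ((\z.6) false)) in (y + (if true then 7 else y))) in x)
step 1: [beta@0.0.1] (let x = (let y = (8 + 6) in (y + (if true then 7 else y))) in x)
step 2: [delta@0.0] (let x = (let y = 14 in (y + (if true then 7 else y))) in x)
step 3: [let@0] (let x = (14 + (if true then 7 else 14)) in x)
step 4: [if@0.1] (let x = (14 + 7) in x)
step 5: [delta@0] (let x = 21 in x)
step 6: [let@root] 21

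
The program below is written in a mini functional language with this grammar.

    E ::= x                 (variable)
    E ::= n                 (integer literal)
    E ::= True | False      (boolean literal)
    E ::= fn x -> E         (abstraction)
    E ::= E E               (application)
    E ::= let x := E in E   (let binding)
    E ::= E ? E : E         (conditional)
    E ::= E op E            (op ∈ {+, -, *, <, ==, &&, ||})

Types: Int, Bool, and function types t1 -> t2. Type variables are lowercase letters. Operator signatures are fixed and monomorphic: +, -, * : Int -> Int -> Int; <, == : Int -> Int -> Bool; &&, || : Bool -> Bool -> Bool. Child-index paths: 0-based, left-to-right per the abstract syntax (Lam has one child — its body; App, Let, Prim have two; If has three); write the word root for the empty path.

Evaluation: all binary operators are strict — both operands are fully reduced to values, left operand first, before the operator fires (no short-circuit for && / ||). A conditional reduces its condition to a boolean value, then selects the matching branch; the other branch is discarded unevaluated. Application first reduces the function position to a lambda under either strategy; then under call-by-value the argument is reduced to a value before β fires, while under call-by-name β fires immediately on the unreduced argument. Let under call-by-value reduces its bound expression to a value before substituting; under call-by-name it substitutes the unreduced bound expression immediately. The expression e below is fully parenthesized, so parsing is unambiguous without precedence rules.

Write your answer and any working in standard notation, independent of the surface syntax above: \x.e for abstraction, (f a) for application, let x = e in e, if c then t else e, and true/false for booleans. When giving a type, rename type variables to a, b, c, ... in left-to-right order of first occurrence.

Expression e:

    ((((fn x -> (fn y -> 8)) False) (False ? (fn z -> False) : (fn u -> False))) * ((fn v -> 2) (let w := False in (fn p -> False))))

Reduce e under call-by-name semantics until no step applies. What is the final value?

Answer: 16

Trace:
step 0: ((((\x.(\y.8)) false) (if false then (\z.false) else (\u.false))) * ((\v.2) (let w = false in (\p.false))))
step 1: [beta@0.0] (((\y.8) (if false then (\z.false) else (\u.false))) * ((\v.2) (let w = false in (\p.false))))
step 2: [beta@0] (8 * ((\v.2) (let w = false in (\p.false))))
step 3: [beta@1] (8 * 2)
step 4: [delta@root] 16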